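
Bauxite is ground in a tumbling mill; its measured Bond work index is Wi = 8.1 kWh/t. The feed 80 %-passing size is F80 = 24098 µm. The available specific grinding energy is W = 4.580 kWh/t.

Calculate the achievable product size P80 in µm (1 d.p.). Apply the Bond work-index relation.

P80 = 252.1 µm

W_Bond = 10·Wi·(1/√P₈₀ − 1/√F₈₀)
⇒ 1/√P80 = W/(10 Wi) + 1/√F80
  = 4.5800/(10·8.1) + 1/√24098 = 0.056543 + 0.006442 = 0.062985
P80 = (1/0.062985)² = 15.8768² = 252.07 µm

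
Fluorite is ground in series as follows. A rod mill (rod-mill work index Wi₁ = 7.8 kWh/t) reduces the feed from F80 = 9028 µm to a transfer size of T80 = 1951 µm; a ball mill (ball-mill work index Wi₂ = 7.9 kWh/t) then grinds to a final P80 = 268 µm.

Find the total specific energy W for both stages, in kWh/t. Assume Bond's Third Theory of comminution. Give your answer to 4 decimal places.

W = 10·Wi·[P80^(−½) − F80^(−½)]
Stage 1 (9028→1951 µm, Wi₁=7.8): W₁ = 10·7.8·(0.022640 − 0.010525) = 0.9450 kWh/t
Stage 2 (1951→268 µm, Wi₂=7.9): W₂ = 10·7.9·(0.061085 − 0.022640) = 3.0372 kWh/t
W = W₁ + W₂ = 0.9450 + 3.0372 = 3.9821 kWh/t

W = 3.9821 kWh/t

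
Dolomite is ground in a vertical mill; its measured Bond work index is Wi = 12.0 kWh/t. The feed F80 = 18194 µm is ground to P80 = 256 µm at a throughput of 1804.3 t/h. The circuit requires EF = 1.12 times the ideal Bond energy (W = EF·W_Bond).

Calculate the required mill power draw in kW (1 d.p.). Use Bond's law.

W = 10 Wi (1/√P80 − 1/√F80)  [Bond]
W = 10·12.0·(1/√256 − 1/√18194) = 10·12.0·(0.055086) = 6.6104 kWh/t
W_actual = 1.12 × 6.6104 = 7.4036 kWh/t
P_mill = W·ṁ = 7.4036·1804.3 = 13358.3 kW

P = 13358.3 kW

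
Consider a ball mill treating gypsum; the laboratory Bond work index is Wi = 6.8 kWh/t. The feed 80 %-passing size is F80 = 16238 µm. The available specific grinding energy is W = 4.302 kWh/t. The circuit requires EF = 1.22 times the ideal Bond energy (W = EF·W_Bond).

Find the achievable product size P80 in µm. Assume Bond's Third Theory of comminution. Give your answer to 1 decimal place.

Bond:  W = 10 Wi (1/√P − 1/√F)
W_Bond = W / EF = 4.302 / 1.22 = 3.5262 kWh/t
⇒ 1/√P80 = W_Bond/(10·Wi) + 1/√F80
  = 3.5262/(10·6.8) + 1/√16238 = 0.051856 + 0.007848 = 0.059704
P80 = (1/0.059704)² = 16.7493² = 280.54 µm

P80 = 280.5 µm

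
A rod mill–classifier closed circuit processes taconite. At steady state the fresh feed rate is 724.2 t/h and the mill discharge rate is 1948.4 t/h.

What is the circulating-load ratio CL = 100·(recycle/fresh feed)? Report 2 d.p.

CL = 169.04 %

M = F + R at steady state, so:
R = M − F = 1948.4 − 724.2 = 1224.2 t/h
CL = 100·R/F = 100·1224.2/724.2 = 169.04 %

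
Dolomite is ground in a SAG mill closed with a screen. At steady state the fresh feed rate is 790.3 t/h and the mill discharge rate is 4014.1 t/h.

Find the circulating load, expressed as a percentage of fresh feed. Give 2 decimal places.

Steady state: M = F + R.
R = M − F = 4014.1 − 790.3 = 3223.8 t/h
CL = 100·R/F = 100·3223.8/790.3 = 407.92 %

CL = 407.92 %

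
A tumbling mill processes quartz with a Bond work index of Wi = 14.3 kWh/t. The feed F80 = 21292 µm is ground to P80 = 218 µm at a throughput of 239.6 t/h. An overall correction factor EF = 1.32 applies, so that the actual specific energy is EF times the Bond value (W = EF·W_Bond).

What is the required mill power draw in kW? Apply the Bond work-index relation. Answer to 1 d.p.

W = 10·Wi·(P80^(-½) − F80^(-½))
W = 10·14.3·(1/√218 − 1/√21292) = 10·14.3·(0.060875) = 8.7052 kWh/t
Apply correction: 8.7052 × 1.32 = 11.4908 kWh/t
P = W·T = 11.4908·239.6 = 2753.2 kW

P = 2753.2 kW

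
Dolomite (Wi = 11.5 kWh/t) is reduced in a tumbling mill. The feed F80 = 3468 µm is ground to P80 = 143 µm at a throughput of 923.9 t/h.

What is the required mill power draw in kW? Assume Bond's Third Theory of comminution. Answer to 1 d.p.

Bond: W = 10·Wi·(1/√P80 − 1/√F80)
W = 10·11.5·(1/√143 − 1/√3468) = 10·11.5·(0.066643) = 7.6640 kWh/t
P = W·T = 7.6640·923.9 = 7080.8 kW

P = 7080.8 kW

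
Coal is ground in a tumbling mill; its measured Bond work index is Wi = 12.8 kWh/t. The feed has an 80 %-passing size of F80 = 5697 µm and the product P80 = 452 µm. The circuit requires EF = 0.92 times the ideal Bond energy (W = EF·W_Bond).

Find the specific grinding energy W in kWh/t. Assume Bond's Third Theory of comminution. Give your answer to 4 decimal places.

Bond: W = 10·Wi·(1/√P80 − 1/√F80)
1/√452 = 0.047036;  1/√5697 = 0.013249
W = 10·12.8·(0.047036 − 0.013249) = 4.3248 kWh/t
Apply correction: 4.3248 × 0.92 = 3.9788 kWh/t

W = 3.9788 kWh/t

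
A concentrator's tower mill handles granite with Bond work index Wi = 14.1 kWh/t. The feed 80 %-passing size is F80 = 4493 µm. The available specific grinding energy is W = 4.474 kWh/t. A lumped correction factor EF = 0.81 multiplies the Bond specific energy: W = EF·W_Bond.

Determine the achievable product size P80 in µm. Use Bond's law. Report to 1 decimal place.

P80 = 341.8 µm

W = 10 Wi (1/√P80 − 1/√F80)  [Bond]
W_Bond = W / EF = 4.474 / 0.81 = 5.5235 kWh/t
P80^-0.5 = F80^-0.5 + W_Bond/(10 Wi)
  = 5.5235/(10·14.1) + 1/√4493 = 0.039173 + 0.014919 = 0.054092
P80 = (1/0.054092)² = 18.4870² = 341.77 µm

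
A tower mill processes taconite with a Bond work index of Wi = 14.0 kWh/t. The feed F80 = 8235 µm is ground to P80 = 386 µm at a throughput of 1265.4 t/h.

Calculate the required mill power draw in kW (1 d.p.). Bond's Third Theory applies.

P = 7064.8 kW

Bond:  W = 10 Wi (1/√P − 1/√F)
W = 10·14.0·(1/√386 − 1/√8235) = 10·14.0·(0.039879) = 5.5831 kWh/t
P_mill = W·ṁ = 5.5831·1265.4 = 7064.8 kW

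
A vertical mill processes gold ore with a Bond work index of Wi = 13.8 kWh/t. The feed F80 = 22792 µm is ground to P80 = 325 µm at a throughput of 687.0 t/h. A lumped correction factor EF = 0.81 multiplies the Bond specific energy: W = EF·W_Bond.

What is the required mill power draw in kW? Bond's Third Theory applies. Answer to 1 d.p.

W = 10 Wi (P80^-0.5 − F80^-0.5)
W = 10·13.8·(1/√325 − 1/√22792) = 10·13.8·(0.048846) = 6.7408 kWh/t
W_actual = 0.81 × 6.7408 = 5.4600 kWh/t
Power = W × throughput = 5.4600 kWh/t × 687.0 t/h = 3751.0 kW

P = 3751.0 kW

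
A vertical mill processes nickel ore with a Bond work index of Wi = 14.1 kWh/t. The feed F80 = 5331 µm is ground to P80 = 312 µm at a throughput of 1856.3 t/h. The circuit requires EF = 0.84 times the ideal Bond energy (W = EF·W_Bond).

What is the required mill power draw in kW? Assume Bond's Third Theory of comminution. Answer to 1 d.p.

P = 9435.9 kW

W = 10 Wi (1/√P80 − 1/√F80)  [Bond]
W = 10·14.1·(1/√312 − 1/√5331) = 10·14.1·(0.042918) = 6.0514 kWh/t
With EF = 0.84: W = 6.0514·0.84 = 5.0832 kWh/t
Mill draw = 5.0832 × 1856.3 = 9435.9 kW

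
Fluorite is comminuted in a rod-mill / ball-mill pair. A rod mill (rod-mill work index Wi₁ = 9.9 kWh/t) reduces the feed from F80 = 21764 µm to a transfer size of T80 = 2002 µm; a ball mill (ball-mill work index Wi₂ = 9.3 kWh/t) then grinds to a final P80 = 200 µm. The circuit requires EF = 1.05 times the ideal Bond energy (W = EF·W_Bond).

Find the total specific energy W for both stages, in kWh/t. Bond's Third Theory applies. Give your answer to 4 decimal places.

W = 6.3411 kWh/t

W = 10 Wi (P80^-0.5 − F80^-0.5)
Stage 1 (21764→2002 µm, Wi₁=9.9): W₁ = 10·9.9·(0.022350 − 0.006778) = 1.5415 kWh/t
Stage 2 (2002→200 µm, Wi₂=9.3): W₂ = 10·9.3·(0.070711 − 0.022350) = 4.4976 kWh/t
W = W₁ + W₂ = 1.5415 + 4.4976 = 6.0391 kWh/t
With EF = 1.05: W = 6.0391·1.05 = 6.3411 kWh/t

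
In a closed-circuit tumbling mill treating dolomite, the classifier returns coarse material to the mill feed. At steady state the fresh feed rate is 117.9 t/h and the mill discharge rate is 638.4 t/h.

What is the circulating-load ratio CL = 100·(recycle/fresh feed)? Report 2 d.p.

CL = 441.48 %

Steady state: M = F + R.
R = M − F = 638.4 − 117.9 = 520.5 t/h
CL = 100·R/F = 100·520.5/117.9 = 441.48 %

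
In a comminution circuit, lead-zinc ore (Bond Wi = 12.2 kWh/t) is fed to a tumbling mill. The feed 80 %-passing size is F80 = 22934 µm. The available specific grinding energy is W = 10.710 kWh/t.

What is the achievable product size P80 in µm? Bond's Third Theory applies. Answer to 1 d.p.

P80 = 112.2 µm

W_Bond = 10·Wi·(1/√P₈₀ − 1/√F₈₀)
⇒ 1/√P80 = W/(10 Wi) + 1/√F80
  = 10.7100/(10·12.2) + 1/√22934 = 0.087787 + 0.006603 = 0.094390
P80 = (1/0.094390)² = 10.5943² = 112.24 µm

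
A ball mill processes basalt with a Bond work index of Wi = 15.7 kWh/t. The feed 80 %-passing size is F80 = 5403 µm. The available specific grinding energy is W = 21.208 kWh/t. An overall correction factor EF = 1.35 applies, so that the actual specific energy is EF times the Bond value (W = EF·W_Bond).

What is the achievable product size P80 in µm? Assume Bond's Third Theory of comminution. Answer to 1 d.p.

P80 = 77.4 µm

W = 10 Wi / √P80 − 10 Wi / √F80
W_Bond = W / EF = 21.208 / 1.35 = 15.7096 kWh/t
⇒ 1/√P80 = W_Bond/(10 Wi) + 1/√F80
  = 15.7096/(10·15.7) + 1/√5403 = 0.100061 + 0.013604 = 0.113666
P80 = (1/0.113666)² = 8.7977² = 77.40 µm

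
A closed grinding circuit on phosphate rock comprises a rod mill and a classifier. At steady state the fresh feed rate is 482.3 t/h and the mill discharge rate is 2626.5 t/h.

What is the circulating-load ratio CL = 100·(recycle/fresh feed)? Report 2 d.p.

CL = 444.58 %

Discharge = new feed + return, hence
R = M − F = 2626.5 − 482.3 = 2144.2 t/h
CL = 100·R/F = 100·2144.2/482.3 = 444.58 %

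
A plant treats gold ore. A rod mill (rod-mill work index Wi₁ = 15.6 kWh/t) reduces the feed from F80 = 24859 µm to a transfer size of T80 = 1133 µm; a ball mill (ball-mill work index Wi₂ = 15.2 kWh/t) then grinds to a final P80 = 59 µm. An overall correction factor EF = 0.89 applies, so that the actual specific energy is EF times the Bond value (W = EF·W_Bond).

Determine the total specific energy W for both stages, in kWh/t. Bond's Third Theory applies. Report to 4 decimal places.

W = 10·Wi·(P80^(-½) − F80^(-½))
Stage 1 (24859→1133 µm, Wi₁=15.6): W₁ = 10·15.6·(0.029709 − 0.006342) = 3.6451 kWh/t
Stage 2 (1133→59 µm, Wi₂=15.2): W₂ = 10·15.2·(0.130189 − 0.029709) = 15.2730 kWh/t
W = W₁ + W₂ = 3.6451 + 15.2730 = 18.9181 kWh/t
W_actual = 0.89 × 18.9181 = 16.8371 kWh/t

W = 16.8371 kWh/t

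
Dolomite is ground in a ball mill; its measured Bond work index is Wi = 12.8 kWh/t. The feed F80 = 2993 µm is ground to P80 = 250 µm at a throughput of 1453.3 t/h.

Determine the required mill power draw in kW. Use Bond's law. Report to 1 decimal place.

W = 10·Wi·(P80^(-½) − F80^(-½))
W = 10·12.8·(1/√250 − 1/√2993) = 10·12.8·(0.044967) = 5.7558 kWh/t
Power = W × throughput = 5.7558 kWh/t × 1453.3 t/h = 8364.8 kW

P = 8364.8 kW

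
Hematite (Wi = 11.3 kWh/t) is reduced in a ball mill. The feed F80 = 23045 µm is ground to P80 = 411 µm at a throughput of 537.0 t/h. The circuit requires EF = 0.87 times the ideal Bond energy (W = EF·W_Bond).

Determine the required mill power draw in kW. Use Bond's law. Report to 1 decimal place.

W = 10 Wi (1/√P80 − 1/√F80)  [Bond]
W = 10·11.3·(1/√411 − 1/√23045) = 10·11.3·(0.042739) = 4.8295 kWh/t
W_actual = 0.87 × 4.8295 = 4.2017 kWh/t
P = W·T = 4.2017·537.0 = 2256.3 kW

P = 2256.3 kW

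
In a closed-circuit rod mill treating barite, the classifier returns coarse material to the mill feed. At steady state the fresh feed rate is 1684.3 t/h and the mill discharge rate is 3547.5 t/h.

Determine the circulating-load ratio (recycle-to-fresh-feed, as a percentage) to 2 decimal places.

CL = 110.62 %

Steady state: M = F + R.
R = M − F = 3547.5 − 1684.3 = 1863.2 t/h
CL = 100·R/F = 100·1863.2/1684.3 = 110.62 %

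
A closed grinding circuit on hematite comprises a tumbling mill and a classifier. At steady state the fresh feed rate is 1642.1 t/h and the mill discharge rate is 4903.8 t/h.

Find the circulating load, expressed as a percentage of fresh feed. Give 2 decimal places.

Discharge = new feed + return, hence
R = M − F = 4903.8 − 1642.1 = 3261.7 t/h
CL = 100·R/F = 100·3261.7/1642.1 = 198.63 %

CL = 198.63 %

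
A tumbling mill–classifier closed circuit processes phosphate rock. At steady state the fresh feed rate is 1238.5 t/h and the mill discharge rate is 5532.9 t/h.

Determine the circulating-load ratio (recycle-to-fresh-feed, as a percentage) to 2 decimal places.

CL = 346.74 %

Discharge = new feed + return, hence
R = M − F = 5532.9 − 1238.5 = 4294.4 t/h
CL = 100·R/F = 100·4294.4/1238.5 = 346.74 %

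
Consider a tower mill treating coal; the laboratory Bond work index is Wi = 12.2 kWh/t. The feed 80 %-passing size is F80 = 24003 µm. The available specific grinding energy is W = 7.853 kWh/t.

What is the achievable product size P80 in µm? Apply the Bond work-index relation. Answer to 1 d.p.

P80 = 199.4 µm

W_Bond = 10·Wi·(1/√P₈₀ − 1/√F₈₀)
⇒ 1/√P80 = W/(10 Wi) + 1/√F80
  = 7.8530/(10·12.2) + 1/√24003 = 0.064369 + 0.006455 = 0.070823
P80 = (1/0.070823)² = 14.1196² = 199.36 µm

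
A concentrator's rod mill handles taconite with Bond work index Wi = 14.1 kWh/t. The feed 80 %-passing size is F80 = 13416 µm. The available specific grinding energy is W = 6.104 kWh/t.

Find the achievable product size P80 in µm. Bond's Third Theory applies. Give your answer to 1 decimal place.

W_Bond = 10·Wi·(1/√P₈₀ − 1/√F₈₀)
P80^-0.5 = F80^-0.5 + W/(10 Wi)
  = 6.1040/(10·14.1) + 1/√13416 = 0.043291 + 0.008634 = 0.051924
P80 = (1/0.051924)² = 19.2588² = 370.90 µm

P80 = 370.9 µm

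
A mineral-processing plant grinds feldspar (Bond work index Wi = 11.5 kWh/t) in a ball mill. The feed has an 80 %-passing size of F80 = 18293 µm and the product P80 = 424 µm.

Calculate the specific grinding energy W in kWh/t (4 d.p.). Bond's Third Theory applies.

Bond:  W = 10 Wi (1/√P − 1/√F)
1/√424 = 0.048564;  1/√18293 = 0.007394
W = 10·11.5·(0.048564 − 0.007394) = 4.7346 kWh/t

W = 4.7346 kWh/t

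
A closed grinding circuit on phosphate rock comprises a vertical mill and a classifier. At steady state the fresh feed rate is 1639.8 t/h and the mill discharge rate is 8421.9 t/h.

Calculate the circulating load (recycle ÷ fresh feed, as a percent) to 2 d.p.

Steady state: M = F + R.
R = M − F = 8421.9 − 1639.8 = 6782.1 t/h
CL = 100·R/F = 100·6782.1/1639.8 = 413.59 %

CL = 413.59 %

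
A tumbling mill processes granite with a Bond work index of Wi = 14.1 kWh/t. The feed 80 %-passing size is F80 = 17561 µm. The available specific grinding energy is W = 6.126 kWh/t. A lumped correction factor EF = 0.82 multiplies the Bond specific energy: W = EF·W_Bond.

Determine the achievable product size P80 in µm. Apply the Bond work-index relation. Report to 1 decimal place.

P80 = 272.9 µm

W = 10·Wi·(P80^(-½) − F80^(-½))
W_Bond = W / EF = 6.126 / 0.82 = 7.4707 kWh/t
P80^-0.5 = F80^-0.5 + W_Bond/(10 Wi)
  = 7.4707/(10·14.1) + 1/√17561 = 0.052984 + 0.007546 = 0.060530
P80 = (1/0.060530)² = 16.5207² = 272.93 µm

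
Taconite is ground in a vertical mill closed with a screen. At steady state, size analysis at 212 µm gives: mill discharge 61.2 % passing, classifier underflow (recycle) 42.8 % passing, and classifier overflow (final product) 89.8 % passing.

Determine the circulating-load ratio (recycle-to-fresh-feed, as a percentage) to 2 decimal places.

CL = 155.43 %

Classifier node, passing 212 µm:
(1+r)·d = r·u + o ⇒ r = (o−d)/(d−u)
r = (89.8 − 61.2)/(61.2 − 42.8) = 28.6/18.4 = 1.5543
CL = 100·r = 155.43 %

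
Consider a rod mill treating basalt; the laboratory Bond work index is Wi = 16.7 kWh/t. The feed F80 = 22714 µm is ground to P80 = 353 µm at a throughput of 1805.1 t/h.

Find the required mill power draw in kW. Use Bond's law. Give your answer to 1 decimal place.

P = 14044.5 kW

W = 10 Wi (P80^-0.5 − F80^-0.5)
W = 10·16.7·(1/√353 − 1/√22714) = 10·16.7·(0.046589) = 7.7804 kWh/t
Mill draw = 7.7804 × 1805.1 = 14044.5 kW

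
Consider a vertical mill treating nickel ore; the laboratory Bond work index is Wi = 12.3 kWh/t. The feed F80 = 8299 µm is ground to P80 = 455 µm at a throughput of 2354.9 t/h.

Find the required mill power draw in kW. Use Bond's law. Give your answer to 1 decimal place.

Bond:  W = 10 Wi (1/√P − 1/√F)
W = 10·12.3·(1/√455 − 1/√8299) = 10·12.3·(0.035904) = 4.4161 kWh/t
Power = W × throughput = 4.4161 kWh/t × 2354.9 t/h = 10399.6 kW

P = 10399.6 kW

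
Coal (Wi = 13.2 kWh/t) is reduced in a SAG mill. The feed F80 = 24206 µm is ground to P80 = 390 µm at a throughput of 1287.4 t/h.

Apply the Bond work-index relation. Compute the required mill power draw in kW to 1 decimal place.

W_Bond = 10·Wi·(1/√P₈₀ − 1/√F₈₀)
W = 10·13.2·(1/√390 − 1/√24206) = 10·13.2·(0.044210) = 5.8357 kWh/t
P_mill = W·ṁ = 5.8357·1287.4 = 7512.8 kW

P = 7512.8 kW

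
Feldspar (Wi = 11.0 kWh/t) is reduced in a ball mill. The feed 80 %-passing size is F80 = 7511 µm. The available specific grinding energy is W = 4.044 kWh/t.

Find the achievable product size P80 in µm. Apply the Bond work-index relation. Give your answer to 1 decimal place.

P80 = 428.6 µm

Bond:  W = 10 Wi (1/√P − 1/√F)
P80^(−½) = W/(10 Wi) + F80^(−½)
  = 4.0440/(10·11.0) + 1/√7511 = 0.036764 + 0.011539 = 0.048302
P80 = (1/0.048302)² = 20.7030² = 428.61 µm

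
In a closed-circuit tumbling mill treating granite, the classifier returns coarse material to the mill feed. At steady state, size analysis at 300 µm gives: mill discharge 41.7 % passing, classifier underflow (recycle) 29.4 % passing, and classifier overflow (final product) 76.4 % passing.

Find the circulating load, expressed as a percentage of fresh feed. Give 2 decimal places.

Balance %-passing 300 µm (r = R/F):
(1+r)·d = r·u + o ⇒ r = (o−d)/(d−u)
r = (76.4 − 41.7)/(41.7 − 29.4) = 34.7/12.3 = 2.8211
CL = 100·r = 282.11 %

CL = 282.11 %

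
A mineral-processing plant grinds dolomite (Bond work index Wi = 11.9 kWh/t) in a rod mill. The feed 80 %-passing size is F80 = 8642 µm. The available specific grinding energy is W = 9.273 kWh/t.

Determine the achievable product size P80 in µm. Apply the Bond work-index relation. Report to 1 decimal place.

P80 = 127.2 µm

W = 10 Wi (P80^-0.5 − F80^-0.5)
1/√P80 = 1/√F80 + W/(10·Wi)
  = 9.2730/(10·11.9) + 1/√8642 = 0.077924 + 0.010757 = 0.088681
P80 = (1/0.088681)² = 11.2763² = 127.16 µm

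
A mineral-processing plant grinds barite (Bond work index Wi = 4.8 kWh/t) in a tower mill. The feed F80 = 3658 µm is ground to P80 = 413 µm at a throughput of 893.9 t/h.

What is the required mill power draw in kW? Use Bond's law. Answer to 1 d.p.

W = 10 Wi / √P80 − 10 Wi / √F80
W = 10·4.8·(1/√413 − 1/√3658) = 10·4.8·(0.032673) = 1.5683 kWh/t
Power = W × throughput = 1.5683 kWh/t × 893.9 t/h = 1401.9 kW

P = 1401.9 kW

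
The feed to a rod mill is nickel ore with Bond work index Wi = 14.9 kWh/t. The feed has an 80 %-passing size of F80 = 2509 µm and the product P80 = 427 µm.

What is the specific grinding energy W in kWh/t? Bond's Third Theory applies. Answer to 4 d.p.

W_Bond = 10·Wi·(1/√P₈₀ − 1/√F₈₀)
1/√427 = 0.048393;  1/√2509 = 0.019964
W = 10·14.9·(0.048393 − 0.019964) = 4.2360 kWh/t

W = 4.2360 kWh/t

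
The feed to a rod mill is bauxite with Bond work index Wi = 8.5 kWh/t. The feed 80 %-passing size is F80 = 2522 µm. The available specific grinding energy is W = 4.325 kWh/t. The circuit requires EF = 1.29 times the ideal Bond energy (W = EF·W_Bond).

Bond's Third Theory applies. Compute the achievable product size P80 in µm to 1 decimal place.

P80 = 283.8 µm

Bond: W = 10·Wi·(1/√P80 − 1/√F80)
W_Bond = W / EF = 4.325 / 1.29 = 3.3527 kWh/t
P80^-0.5 = F80^-0.5 + W_Bond/(10 Wi)
  = 3.3527/(10·8.5) + 1/√2522 = 0.039444 + 0.019913 = 0.059356
P80 = (1/0.059356)² = 16.8474² = 283.84 µm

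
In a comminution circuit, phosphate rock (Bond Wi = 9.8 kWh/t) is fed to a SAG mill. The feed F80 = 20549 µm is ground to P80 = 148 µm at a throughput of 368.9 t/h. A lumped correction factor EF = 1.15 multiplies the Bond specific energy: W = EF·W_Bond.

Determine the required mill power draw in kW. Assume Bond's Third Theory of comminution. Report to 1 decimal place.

P = 3127.4 kW

W = 10 Wi (1/√P80 − 1/√F80)  [Bond]
W = 10·9.8·(1/√148 − 1/√20549) = 10·9.8·(0.075224) = 7.3719 kWh/t
W_actual = 1.15 × 7.3719 = 8.4777 kWh/t
Mill draw = 8.4777 × 368.9 = 3127.4 kW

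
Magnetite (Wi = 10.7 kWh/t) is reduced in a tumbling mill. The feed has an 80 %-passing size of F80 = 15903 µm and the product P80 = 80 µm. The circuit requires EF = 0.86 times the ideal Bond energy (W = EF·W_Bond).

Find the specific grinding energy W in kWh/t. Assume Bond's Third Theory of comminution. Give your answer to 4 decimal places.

W = 10 Wi / √P80 − 10 Wi / √F80
1/√80 = 0.111803;  1/√15903 = 0.007930
W = 10·10.7·(0.111803 − 0.007930) = 11.1145 kWh/t
Corrected W = EF·W_Bond = 0.86·11.1145 = 9.5585 kWh/t

W = 9.5585 kWh/t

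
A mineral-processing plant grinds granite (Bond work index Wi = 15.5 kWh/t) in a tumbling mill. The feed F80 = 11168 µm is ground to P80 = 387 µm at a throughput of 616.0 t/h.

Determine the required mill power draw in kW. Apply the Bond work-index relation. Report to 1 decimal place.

P = 3950.0 kW

W = 10 Wi / √P80 − 10 Wi / √F80
W = 10·15.5·(1/√387 − 1/√11168) = 10·15.5·(0.041370) = 6.4124 kWh/t
P = W·T = 6.4124·616.0 = 3950.0 kW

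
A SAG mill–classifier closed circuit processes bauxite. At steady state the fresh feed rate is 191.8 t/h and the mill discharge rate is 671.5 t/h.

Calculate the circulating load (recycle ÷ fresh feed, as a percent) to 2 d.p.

CL = 250.10 %

M = F + R at steady state, so:
R = M − F = 671.5 − 191.8 = 479.7 t/h
CL = 100·R/F = 100·479.7/191.8 = 250.10 %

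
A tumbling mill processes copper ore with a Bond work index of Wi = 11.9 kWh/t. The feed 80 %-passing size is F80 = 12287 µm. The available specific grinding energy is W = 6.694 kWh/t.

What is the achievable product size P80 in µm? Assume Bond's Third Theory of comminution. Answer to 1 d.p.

Bond: W = 10·Wi·(1/√P80 − 1/√F80)
P80^-0.5 = F80^-0.5 + W/(10 Wi)
  = 6.6940/(10·11.9) + 1/√12287 = 0.056252 + 0.009021 = 0.065274
P80 = (1/0.065274)² = 15.3201² = 234.71 µm

P80 = 234.7 µm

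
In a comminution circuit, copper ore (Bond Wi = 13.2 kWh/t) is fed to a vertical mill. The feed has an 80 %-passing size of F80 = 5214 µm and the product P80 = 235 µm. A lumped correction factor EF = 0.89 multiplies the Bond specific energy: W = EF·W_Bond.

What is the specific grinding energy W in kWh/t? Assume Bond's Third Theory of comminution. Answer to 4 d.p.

W = 6.0366 kWh/t

W = 10 Wi (1/√P80 − 1/√F80)  [Bond]
1/√235 = 0.065233;  1/√5214 = 0.013849
W = 10·13.2·(0.065233 − 0.013849) = 6.7827 kWh/t
Corrected W = EF·W_Bond = 0.89·6.7827 = 6.0366 kWh/t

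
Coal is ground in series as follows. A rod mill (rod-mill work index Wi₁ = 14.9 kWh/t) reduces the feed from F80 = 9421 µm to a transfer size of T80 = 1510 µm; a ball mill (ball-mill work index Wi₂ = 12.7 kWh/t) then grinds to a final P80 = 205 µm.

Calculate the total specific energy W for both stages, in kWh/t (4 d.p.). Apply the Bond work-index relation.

Bond: W = 10·Wi·(1/√P80 − 1/√F80)
Stage 1 (9421→1510 µm, Wi₁=14.9): W₁ = 10·14.9·(0.025734 − 0.010303) = 2.2993 kWh/t
Stage 2 (1510→205 µm, Wi₂=12.7): W₂ = 10·12.7·(0.069843 − 0.025734) = 5.6018 kWh/t
W = W₁ + W₂ = 2.2993 + 5.6018 = 7.9011 kWh/t

W = 7.9011 kWh/t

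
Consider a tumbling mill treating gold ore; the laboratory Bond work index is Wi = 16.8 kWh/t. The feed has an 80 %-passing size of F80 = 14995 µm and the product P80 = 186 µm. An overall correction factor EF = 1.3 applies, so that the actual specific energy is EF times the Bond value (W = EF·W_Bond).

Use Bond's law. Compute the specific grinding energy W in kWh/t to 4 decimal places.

W = 10 Wi (1/√P80 − 1/√F80)  [Bond]
1/√186 = 0.073324;  1/√14995 = 0.008166
W = 10·16.8·(0.073324 − 0.008166) = 10.9464 kWh/t
W_actual = 1.3 × 10.9464 = 14.2303 kWh/t

W = 14.2303 kWh/t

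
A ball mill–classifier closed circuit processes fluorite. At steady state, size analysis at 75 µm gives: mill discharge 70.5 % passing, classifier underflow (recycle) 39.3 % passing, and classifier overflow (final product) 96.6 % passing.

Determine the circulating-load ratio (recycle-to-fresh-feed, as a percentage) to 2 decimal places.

CL = 83.65 %

Classifier node, passing 75 µm:
(1+r)·d = r·u + o ⇒ r = (o−d)/(d−u)
r = (96.6 − 70.5)/(70.5 − 39.3) = 26.1/31.2 = 0.8365
CL = 100·r = 83.65 %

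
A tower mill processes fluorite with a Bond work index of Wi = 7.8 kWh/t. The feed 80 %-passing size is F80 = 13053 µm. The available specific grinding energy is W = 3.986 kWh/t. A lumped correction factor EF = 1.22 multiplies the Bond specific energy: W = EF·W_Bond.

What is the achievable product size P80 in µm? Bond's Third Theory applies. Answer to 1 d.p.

P80 = 390.0 µm

Bond:  W = 10 Wi (1/√P − 1/√F)
W_Bond = W / EF = 3.986 / 1.22 = 3.2672 kWh/t
1/√P80 = 1/√F80 + W_Bond/(10·Wi)
  = 3.2672/(10·7.8) + 1/√13053 = 0.041887 + 0.008753 = 0.050640
P80 = (1/0.050640)² = 19.7472² = 389.95 µm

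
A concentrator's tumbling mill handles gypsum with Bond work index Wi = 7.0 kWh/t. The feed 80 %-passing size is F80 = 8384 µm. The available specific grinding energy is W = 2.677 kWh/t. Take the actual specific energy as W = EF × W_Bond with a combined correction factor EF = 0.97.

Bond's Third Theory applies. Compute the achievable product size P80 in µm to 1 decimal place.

P80 = 394.5 µm

W = 10 Wi / √P80 − 10 Wi / √F80
W_Bond = W / EF = 2.677 / 0.97 = 2.7598 kWh/t
⇒ 1/√P80 = W_Bond/(10·Wi) + 1/√F80
  = 2.7598/(10·7.0) + 1/√8384 = 0.039426 + 0.010921 = 0.050347
P80 = (1/0.050347)² = 19.8622² = 394.51 µm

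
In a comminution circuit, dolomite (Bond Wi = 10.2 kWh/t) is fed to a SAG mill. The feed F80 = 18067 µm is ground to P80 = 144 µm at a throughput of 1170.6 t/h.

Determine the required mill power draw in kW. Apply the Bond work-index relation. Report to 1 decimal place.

P = 9061.8 kW

W_Bond = 10·Wi·(1/√P₈₀ − 1/√F₈₀)
W = 10·10.2·(1/√144 − 1/√18067) = 10·10.2·(0.075894) = 7.7411 kWh/t
Power = W × throughput = 7.7411 kWh/t × 1170.6 t/h = 9061.8 kW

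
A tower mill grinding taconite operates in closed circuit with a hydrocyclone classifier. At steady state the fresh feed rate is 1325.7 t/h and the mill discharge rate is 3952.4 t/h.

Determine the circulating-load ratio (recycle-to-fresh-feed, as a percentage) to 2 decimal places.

Mill node: discharge = fresh + recycle.
R = M − F = 3952.4 − 1325.7 = 2626.7 t/h
CL = 100·R/F = 100·2626.7/1325.7 = 198.14 %

CL = 198.14 %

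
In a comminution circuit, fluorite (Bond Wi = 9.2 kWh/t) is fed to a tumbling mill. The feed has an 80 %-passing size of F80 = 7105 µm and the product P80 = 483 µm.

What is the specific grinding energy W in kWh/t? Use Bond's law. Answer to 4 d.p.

W_Bond = 10·Wi·(1/√P₈₀ − 1/√F₈₀)
1/√483 = 0.045502;  1/√7105 = 0.011864
W = 10·9.2·(0.045502 − 0.011864) = 3.0947 kWh/t

W = 3.0947 kWh/t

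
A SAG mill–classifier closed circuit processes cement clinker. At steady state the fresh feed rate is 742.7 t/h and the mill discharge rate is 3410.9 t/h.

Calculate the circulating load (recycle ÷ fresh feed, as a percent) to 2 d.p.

M = F + R at steady state, so:
R = M − F = 3410.9 − 742.7 = 2668.2 t/h
CL = 100·R/F = 100·2668.2/742.7 = 359.26 %

CL = 359.26 %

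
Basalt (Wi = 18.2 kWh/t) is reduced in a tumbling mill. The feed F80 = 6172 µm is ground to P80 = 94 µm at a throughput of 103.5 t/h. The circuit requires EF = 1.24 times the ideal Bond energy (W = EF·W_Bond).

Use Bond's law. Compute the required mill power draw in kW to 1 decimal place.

W = 10 Wi / √P80 − 10 Wi / √F80
W = 10·18.2·(1/√94 − 1/√6172) = 10·18.2·(0.090413) = 16.4552 kWh/t
With EF = 1.24: W = 16.4552·1.24 = 20.4045 kWh/t
P = W·T = 20.4045·103.5 = 2111.9 kW

P = 2111.9 kW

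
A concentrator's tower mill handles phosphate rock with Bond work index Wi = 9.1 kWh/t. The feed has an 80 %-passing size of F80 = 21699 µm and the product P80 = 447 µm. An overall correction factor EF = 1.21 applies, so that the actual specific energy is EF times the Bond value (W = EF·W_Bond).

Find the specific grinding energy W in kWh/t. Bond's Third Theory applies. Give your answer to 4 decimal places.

W = 4.4605 kWh/t

W = 10 Wi (P80^-0.5 − F80^-0.5)
1/√447 = 0.047298;  1/√21699 = 0.006789
W = 10·9.1·(0.047298 − 0.006789) = 3.6864 kWh/t
Apply correction: 3.6864 × 1.21 = 4.4605 kWh/t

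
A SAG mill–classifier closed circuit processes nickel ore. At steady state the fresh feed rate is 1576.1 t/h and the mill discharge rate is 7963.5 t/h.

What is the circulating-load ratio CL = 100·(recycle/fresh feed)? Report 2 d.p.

M = F + R at steady state, so:
R = M − F = 7963.5 − 1576.1 = 6387.4 t/h
CL = 100·R/F = 100·6387.4/1576.1 = 405.27 %

CL = 405.27 %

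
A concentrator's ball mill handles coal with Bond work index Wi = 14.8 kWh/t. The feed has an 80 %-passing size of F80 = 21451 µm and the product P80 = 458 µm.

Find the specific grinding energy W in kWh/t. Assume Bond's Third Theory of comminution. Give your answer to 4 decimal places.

W = 5.9051 kWh/t

W = 10·Wi·[P80^(−½) − F80^(−½)]
1/√458 = 0.046727;  1/√21451 = 0.006828
W = 10·14.8·(0.046727 − 0.006828) = 5.9051 kWh/t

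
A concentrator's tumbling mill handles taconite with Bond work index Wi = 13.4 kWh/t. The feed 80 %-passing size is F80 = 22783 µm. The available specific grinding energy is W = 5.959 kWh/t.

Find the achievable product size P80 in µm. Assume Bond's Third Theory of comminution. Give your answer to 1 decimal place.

W = 10 Wi / √P80 − 10 Wi / √F80
P80^-0.5 = F80^-0.5 + W/(10 Wi)
  = 5.9590/(10·13.4) + 1/√22783 = 0.044470 + 0.006625 = 0.051095
P80 = (1/0.051095)² = 19.5713² = 383.03 µm

P80 = 383.0 µm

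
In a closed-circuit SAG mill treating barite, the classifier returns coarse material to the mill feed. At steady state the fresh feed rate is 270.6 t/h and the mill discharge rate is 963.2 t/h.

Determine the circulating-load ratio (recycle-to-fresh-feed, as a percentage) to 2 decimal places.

CL = 255.95 %

M = F + R at steady state, so:
R = M − F = 963.2 − 270.6 = 692.6 t/h
CL = 100·R/F = 100·692.6/270.6 = 255.95 %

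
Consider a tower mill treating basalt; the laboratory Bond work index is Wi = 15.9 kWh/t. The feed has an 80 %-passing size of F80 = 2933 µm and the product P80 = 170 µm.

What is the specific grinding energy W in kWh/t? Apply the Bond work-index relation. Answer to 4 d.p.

Bond:  W = 10 Wi (1/√P − 1/√F)
1/√170 = 0.076696;  1/√2933 = 0.018465
W = 10·15.9·(0.076696 − 0.018465) = 9.2588 kWh/t

W = 9.2588 kWh/t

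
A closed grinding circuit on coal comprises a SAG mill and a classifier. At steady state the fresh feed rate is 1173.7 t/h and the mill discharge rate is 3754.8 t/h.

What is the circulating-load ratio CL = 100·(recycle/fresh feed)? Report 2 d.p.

CL = 219.91 %

Mill node: discharge = fresh + recycle.
R = M − F = 3754.8 − 1173.7 = 2581.1 t/h
CL = 100·R/F = 100·2581.1/1173.7 = 219.91 %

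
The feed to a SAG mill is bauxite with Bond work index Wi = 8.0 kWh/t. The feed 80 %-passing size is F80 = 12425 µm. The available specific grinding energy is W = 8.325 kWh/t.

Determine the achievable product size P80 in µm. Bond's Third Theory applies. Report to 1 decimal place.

P80 = 78.3 µm

Bond:  W = 10 Wi (1/√P − 1/√F)
⇒ 1/√P80 = W/(10·Wi) + 1/√F80
  = 8.3250/(10·8.0) + 1/√12425 = 0.104062 + 0.008971 = 0.113034
P80 = (1/0.113034)² = 8.8469² = 78.27 µm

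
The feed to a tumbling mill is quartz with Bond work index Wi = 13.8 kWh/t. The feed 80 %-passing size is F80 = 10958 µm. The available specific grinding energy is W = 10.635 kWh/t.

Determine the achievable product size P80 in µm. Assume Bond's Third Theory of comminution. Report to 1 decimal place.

P80 = 133.3 µm

Bond: W = 10·Wi·(1/√P80 − 1/√F80)
P80^(−½) = W/(10 Wi) + F80^(−½)
  = 10.6350/(10·13.8) + 1/√10958 = 0.077065 + 0.009553 = 0.086618
P80 = (1/0.086618)² = 11.5449² = 133.29 µm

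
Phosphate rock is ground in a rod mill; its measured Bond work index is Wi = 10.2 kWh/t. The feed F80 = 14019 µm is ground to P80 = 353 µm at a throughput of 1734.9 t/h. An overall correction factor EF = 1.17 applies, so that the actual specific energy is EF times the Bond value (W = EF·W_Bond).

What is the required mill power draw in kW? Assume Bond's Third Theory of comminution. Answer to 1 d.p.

P = 9271.1 kW

Bond: W = 10·Wi·(1/√P80 − 1/√F80)
W = 10·10.2·(1/√353 − 1/√14019) = 10·10.2·(0.044779) = 4.5674 kWh/t
With EF = 1.17: W = 4.5674·1.17 = 5.3439 kWh/t
P_mill = W·ṁ = 5.3439·1734.9 = 9271.1 kW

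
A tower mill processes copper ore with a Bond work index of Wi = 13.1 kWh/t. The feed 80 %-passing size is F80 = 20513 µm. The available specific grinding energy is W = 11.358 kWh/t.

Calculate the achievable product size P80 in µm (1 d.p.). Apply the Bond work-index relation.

W = 10 Wi (1/√P80 − 1/√F80)  [Bond]
P80^(−½) = W/(10 Wi) + F80^(−½)
  = 11.3580/(10·13.1) + 1/√20513 = 0.086702 + 0.006982 = 0.093684
P80 = (1/0.093684)² = 10.6741² = 113.94 µm

P80 = 113.9 µm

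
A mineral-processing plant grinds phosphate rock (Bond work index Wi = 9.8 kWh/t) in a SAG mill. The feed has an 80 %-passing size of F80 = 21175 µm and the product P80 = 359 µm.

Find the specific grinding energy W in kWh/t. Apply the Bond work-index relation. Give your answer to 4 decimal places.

W = 10·Wi·[P80^(−½) − F80^(−½)]
1/√359 = 0.052778;  1/√21175 = 0.006872
W = 10·9.8·(0.052778 − 0.006872) = 4.4988 kWh/t

W = 4.4988 kWh/t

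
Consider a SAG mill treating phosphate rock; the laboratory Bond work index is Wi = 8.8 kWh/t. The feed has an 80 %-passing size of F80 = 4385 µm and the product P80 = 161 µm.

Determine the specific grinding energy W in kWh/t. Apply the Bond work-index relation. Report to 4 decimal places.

W = 10 Wi (P80^-0.5 − F80^-0.5)
1/√161 = 0.078811;  1/√4385 = 0.015101
W = 10·8.8·(0.078811 − 0.015101) = 5.6065 kWh/t

W = 5.6065 kWh/t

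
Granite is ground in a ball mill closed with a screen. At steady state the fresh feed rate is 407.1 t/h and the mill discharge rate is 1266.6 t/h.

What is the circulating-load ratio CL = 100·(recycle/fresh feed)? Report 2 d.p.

Discharge = new feed + return, hence
R = M − F = 1266.6 − 407.1 = 859.5 t/h
CL = 100·R/F = 100·859.5/407.1 = 211.13 %

CL = 211.13 %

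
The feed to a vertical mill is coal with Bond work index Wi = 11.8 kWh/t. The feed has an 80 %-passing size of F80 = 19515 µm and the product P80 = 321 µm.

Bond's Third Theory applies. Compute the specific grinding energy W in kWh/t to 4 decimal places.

W = 5.7414 kWh/t

W = 10·Wi·(P80^(-½) − F80^(-½))
1/√321 = 0.055815;  1/√19515 = 0.007158
W = 10·11.8·(0.055815 − 0.007158) = 5.7414 kWh/t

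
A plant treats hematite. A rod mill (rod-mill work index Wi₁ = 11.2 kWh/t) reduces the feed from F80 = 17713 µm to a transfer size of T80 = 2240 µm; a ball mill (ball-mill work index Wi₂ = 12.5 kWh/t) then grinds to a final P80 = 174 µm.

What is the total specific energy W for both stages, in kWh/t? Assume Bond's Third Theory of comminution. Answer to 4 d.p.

W_Bond = 10·Wi·(1/√P₈₀ − 1/√F₈₀)
Stage 1 (17713→2240 µm, Wi₁=11.2): W₁ = 10·11.2·(0.021129 − 0.007514) = 1.5249 kWh/t
Stage 2 (2240→174 µm, Wi₂=12.5): W₂ = 10·12.5·(0.075810 − 0.021129) = 6.8351 kWh/t
W = W₁ + W₂ = 1.5249 + 6.8351 = 8.3600 kWh/t

W = 8.3600 kWh/t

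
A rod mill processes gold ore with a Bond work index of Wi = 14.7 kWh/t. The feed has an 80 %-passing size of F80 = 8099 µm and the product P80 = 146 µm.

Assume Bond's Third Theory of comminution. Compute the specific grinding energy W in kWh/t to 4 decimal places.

W_Bond = 10·Wi·(1/√P₈₀ − 1/√F₈₀)
1/√146 = 0.082761;  1/√8099 = 0.011112
W = 10·14.7·(0.082761 − 0.011112) = 10.5324 kWh/t

W = 10.5324 kWh/t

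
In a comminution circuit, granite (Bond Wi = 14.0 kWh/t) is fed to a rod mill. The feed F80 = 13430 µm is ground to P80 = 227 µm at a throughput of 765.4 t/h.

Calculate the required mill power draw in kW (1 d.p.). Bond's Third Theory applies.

P = 6187.5 kW

W_Bond = 10·Wi·(1/√P₈₀ − 1/√F₈₀)
W = 10·14.0·(1/√227 − 1/√13430) = 10·14.0·(0.057743) = 8.0841 kWh/t
P = W·T = 8.0841·765.4 = 6187.5 kW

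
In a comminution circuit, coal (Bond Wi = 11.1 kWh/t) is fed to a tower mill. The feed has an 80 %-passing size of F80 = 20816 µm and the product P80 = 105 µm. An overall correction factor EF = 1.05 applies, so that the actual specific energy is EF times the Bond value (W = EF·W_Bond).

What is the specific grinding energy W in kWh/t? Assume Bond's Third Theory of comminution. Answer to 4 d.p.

W = 10·Wi·[P80^(−½) − F80^(−½)]
1/√105 = 0.097590;  1/√20816 = 0.006931
W = 10·11.1·(0.097590 − 0.006931) = 10.0631 kWh/t
Apply correction: 10.0631 × 1.05 = 10.5663 kWh/t

W = 10.5663 kWh/t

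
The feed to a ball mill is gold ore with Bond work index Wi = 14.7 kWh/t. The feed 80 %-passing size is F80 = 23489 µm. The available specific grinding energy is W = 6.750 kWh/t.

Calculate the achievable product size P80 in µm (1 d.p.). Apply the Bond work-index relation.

P80 = 363.6 µm

W = 10·Wi·(P80^(-½) − F80^(-½))
1/√P80 = 1/√F80 + W/(10·Wi)
  = 6.7500/(10·14.7) + 1/√23489 = 0.045918 + 0.006525 = 0.052443
P80 = (1/0.052443)² = 19.0683² = 363.60 µm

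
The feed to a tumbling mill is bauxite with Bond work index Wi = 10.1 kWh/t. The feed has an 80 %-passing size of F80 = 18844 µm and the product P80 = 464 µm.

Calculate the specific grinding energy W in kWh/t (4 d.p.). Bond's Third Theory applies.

W = 10 Wi (1/√P80 − 1/√F80)  [Bond]
1/√464 = 0.046424;  1/√18844 = 0.007285
W = 10·10.1·(0.046424 − 0.007285) = 3.9530 kWh/t

W = 3.9530 kWh/t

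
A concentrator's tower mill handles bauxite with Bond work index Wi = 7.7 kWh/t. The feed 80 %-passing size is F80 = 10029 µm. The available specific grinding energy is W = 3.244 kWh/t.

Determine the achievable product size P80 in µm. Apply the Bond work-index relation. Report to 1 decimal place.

W = 10·Wi·[P80^(−½) − F80^(−½)]
⇒ 1/√P80 = W/(10·Wi) + 1/√F80
  = 3.2440/(10·7.7) + 1/√10029 = 0.042130 + 0.009986 = 0.052115
P80 = (1/0.052115)² = 19.1882² = 368.19 µm

P80 = 368.2 µm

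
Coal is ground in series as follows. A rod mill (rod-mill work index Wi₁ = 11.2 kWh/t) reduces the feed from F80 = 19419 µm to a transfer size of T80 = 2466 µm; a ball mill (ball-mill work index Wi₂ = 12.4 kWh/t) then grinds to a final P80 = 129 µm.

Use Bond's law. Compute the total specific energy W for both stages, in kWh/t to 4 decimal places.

W = 10·Wi·(P80^(-½) − F80^(-½))
Stage 1 (19419→2466 µm, Wi₁=11.2): W₁ = 10·11.2·(0.020137 − 0.007176) = 1.4517 kWh/t
Stage 2 (2466→129 µm, Wi₂=12.4): W₂ = 10·12.4·(0.088045 − 0.020137) = 8.4206 kWh/t
W = W₁ + W₂ = 1.4517 + 8.4206 = 9.8722 kWh/t

W = 9.8722 kWh/t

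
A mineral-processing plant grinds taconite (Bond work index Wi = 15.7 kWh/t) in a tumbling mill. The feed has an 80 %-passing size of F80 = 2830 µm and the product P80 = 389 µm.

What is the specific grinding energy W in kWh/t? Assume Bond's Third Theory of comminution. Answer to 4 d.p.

Bond: W = 10·Wi·(1/√P80 − 1/√F80)
1/√389 = 0.050702;  1/√2830 = 0.018798
W = 10·15.7·(0.050702 − 0.018798) = 5.0090 kWh/t

W = 5.0090 kWh/t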